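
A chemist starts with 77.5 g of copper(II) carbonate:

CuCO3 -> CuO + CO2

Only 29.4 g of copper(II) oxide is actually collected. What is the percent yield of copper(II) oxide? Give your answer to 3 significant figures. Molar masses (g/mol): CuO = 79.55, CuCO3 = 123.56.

n(CuCO3) = 77.50 g / 123.56 g/mol = 0.6272 mol.
From the equation the CuCO3:CuO mole ratio is 1:1, so n(CuO) = 0.6272 × 1/1 = 0.6272 mol.
Mass of CuO = 0.6272 mol × 79.55 g/mol = 49.90 g.
This is the theoretical yield. Percent yield = 29.4 g / 49.90 g × 100% = 58.92%.

58.9 %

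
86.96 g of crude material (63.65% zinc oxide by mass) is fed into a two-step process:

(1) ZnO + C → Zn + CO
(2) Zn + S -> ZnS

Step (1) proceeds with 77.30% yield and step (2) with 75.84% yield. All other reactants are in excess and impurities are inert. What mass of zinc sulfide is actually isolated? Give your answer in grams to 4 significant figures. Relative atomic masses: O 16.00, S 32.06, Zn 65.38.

38.85 g

Pure ZnO = 86.96 × 0.6365 = 55.350 g.
M(ZnO) = 65.38 + 16.00 = 81.38 g/mol.
M(ZnS) = 65.38 + 32.06 = 97.44 g/mol.
n(ZnO) = 55.350 / 81.38 = 0.68014 mol.
Step 1 (ZnO:Zn = 1:1): theoretical n(Zn) = 0.68014 mol; at 77.30% yield, n(Zn) = 0.52575 mol.
Step 2 (Zn:ZnS = 1:1): theoretical n(ZnS) = 0.52575 mol, so theoretical mass = 0.52575 × 97.44 = 51.229 g.
At 75.84% yield, actual mass of ZnS = 51.229 × 0.7584 = 38.852 g.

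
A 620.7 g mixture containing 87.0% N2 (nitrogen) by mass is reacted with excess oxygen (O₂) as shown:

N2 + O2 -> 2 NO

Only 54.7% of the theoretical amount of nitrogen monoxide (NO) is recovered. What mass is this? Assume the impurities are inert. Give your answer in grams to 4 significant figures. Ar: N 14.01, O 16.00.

Pure N2 available = 620.7 g × 0.870 = 540.01 g.
M(N2) = 2(14.01) = 28.02 g/mol.
M(NO) = 14.01 + 16.00 = 30.01 g/mol.
n(N2) = 540.01 g / 28.02 g/mol = 19.272 mol.
From the equation the N2:NO mole ratio is 1:2, so n(NO) = 19.272 × 2/1 = 38.545 mol.
Mass of NO = 38.545 mol × 30.01 g/mol = 1156.7 g.
Actual mass collected = 1156.7 g × 0.547 = 632.73 g.

632.7 g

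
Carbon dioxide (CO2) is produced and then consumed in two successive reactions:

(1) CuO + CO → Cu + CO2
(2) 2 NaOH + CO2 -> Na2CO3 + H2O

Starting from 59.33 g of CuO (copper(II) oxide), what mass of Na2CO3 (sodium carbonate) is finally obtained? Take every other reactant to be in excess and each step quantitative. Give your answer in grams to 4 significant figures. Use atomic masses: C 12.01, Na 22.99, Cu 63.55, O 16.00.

M(CuO) = 63.55 + 16.00 = 79.55 g/mol.
M(Na2CO3) = 2(22.99) + 12.01 + 3(16.00) = 105.99 g/mol.
n(CuO) = 59.330 / 79.55 = 0.74582 mol.
Step 1 gives a 1:1 ratio of CuO to CO2, so n(CO2) = 0.74582 mol.
In step 2 the CO2:Na2CO3 ratio is 1:1, so n(Na2CO3) = 0.74582 mol.
Mass of Na2CO3 = 0.74582 × 105.99 = 79.049 g.

79.05 g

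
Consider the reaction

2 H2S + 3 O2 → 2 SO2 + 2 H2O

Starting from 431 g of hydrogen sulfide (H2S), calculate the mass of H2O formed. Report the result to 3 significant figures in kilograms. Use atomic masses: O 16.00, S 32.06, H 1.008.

M(H2S) = 2(1.008) + 32.06 = 34.076 g/mol.
M(H2O) = 2(1.008) + 16.00 = 18.016 g/mol.
n(H2S) = 431.0 g / 34.076 g/mol = 12.65 mol.
From the equation the H2S:H2O mole ratio is 2:2, so n(H2O) = 12.65 × 2/2 = 12.65 mol.
Mass of H2O = 12.65 mol × 18.016 g/mol = 227.9 g.
Converting to kg: 227.9 g = 0.228 kg.

0.228 kg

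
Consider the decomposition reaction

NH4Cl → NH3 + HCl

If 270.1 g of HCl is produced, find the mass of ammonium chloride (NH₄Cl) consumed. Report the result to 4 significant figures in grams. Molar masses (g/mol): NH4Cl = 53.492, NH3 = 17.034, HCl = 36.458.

n(HCl) = 270.10 g / 36.458 g/mol = 7.4085 mol.
From the equation the HCl:NH4Cl mole ratio is 1:1, so n(NH4Cl) = 7.4085 × 1/1 = 7.4085 mol.
Mass of NH4Cl = 7.4085 mol × 53.492 g/mol = 396.30 g.

396.3 g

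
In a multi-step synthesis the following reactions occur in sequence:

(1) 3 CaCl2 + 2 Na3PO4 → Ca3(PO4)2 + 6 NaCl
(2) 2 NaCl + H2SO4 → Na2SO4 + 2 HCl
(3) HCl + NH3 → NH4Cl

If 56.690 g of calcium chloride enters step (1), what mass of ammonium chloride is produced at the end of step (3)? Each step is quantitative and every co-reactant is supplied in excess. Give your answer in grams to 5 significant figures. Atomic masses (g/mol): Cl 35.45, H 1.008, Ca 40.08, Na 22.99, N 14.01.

M(CaCl2) = 40.08 + 2(35.45) = 110.98 g/mol.
M(NH4Cl) = 14.01 + 4(1.008) + 35.45 = 53.492 g/mol.
n(CaCl2) = 56.690 / 110.98 = 0.510813 mol.
Reaction (1): CaCl2→NaCl ratio 3:6 ⇒ n(NaCl) = 1.02163 mol.
Reaction (2): NaCl→HCl ratio 2:2 ⇒ n(HCl) = 1.02163 mol.
Reaction (3): HCl→NH4Cl ratio 1:1 ⇒ n(NH4Cl) = 1.02163 mol.
Mass of NH4Cl = 1.02163 × 53.492 = 54.6488 g.

54.649 g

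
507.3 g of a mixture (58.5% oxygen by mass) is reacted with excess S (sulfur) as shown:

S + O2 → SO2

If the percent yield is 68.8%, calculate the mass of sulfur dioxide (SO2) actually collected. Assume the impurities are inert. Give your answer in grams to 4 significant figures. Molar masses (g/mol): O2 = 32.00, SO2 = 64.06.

Pure O2 available = 507.3 g × 0.585 = 296.77 g.
n(O2) = 296.77 g / 32.00 g/mol = 9.2741 mol.
From the equation the O2:SO2 mole ratio is 1:1, so n(SO2) = 9.2741 × 1/1 = 9.2741 mol.
Mass of SO2 = 9.2741 mol × 64.06 g/mol = 594.10 g.
Actual mass collected = 594.10 g × 0.688 = 408.74 g.

408.7 g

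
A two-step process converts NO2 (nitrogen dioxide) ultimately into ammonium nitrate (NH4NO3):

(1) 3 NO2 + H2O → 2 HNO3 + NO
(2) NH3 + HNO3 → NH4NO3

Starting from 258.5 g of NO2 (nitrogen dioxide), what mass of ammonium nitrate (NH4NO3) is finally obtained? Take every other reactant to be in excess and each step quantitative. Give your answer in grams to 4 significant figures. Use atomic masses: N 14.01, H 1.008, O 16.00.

299.8 g

M(NO2) = 14.01 + 2(16.00) = 46.01 g/mol.
M(NH4NO3) = 2(14.01) + 4(1.008) + 3(16.00) = 80.052 g/mol.
n(NO2) = 258.50 / 46.01 = 5.6183 mol.
Step 1 gives a 3:2 ratio of NO2 to HNO3, so n(HNO3) = 3.7456 mol.
In step 2 the HNO3:NH4NO3 ratio is 1:1, so n(NH4NO3) = 3.7456 mol.
Mass of NH4NO3 = 3.7456 × 80.052 = 299.84 g.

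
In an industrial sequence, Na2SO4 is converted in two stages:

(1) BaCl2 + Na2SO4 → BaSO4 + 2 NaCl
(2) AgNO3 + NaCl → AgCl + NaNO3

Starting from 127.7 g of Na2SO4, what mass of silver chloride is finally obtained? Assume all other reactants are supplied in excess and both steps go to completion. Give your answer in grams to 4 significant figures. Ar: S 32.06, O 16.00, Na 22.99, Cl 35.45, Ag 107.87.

M(Na2SO4) = 2(22.99) + 32.06 + 4(16.00) = 142.04 g/mol.
M(AgCl) = 107.87 + 35.45 = 143.32 g/mol.
n(Na2SO4) = 127.70 / 142.04 = 0.89904 mol.
Step 1 gives a 1:2 ratio of Na2SO4 to NaCl, so n(NaCl) = 1.7981 mol.
In step 2 the NaCl:AgCl ratio is 1:1, so n(AgCl) = 1.7981 mol.
Mass of AgCl = 1.7981 × 143.32 = 257.70 g.

257.7 g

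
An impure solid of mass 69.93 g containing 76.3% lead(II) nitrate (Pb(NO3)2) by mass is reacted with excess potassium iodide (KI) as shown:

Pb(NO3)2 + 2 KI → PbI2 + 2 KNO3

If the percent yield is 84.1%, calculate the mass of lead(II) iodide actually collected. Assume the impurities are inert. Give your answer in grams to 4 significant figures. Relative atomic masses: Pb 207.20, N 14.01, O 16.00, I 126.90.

Pure Pb(NO3)2 available = 69.93 g × 0.763 = 53.357 g.
M(Pb(NO3)2) = 207.20 + 2(14.01) + 6(16.00) = 331.22 g/mol.
M(PbI2) = 207.20 + 2(126.90) = 461.00 g/mol.
n(Pb(NO3)2) = 53.357 g / 331.22 g/mol = 0.16109 mol.
From the equation the Pb(NO3)2:PbI2 mole ratio is 1:1, so n(PbI2) = 0.16109 × 1/1 = 0.16109 mol.
Mass of PbI2 = 0.16109 mol × 461.00 g/mol = 74.263 g.
Actual mass collected = 74.263 g × 0.841 = 62.455 g.

62.46 g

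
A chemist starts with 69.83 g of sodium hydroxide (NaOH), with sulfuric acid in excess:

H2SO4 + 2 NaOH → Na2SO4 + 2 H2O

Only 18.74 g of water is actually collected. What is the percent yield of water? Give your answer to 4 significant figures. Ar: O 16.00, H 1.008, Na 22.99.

M(NaOH) = 22.99 + 16.00 + 1.008 = 39.998 g/mol.
M(H2O) = 2(1.008) + 16.00 = 18.016 g/mol.
n(NaOH) = 69.830 g / 39.998 g/mol = 1.7458 mol.
From the equation the NaOH:H2O mole ratio is 2:2, so n(H2O) = 1.7458 × 2/2 = 1.7458 mol.
Mass of H2O = 1.7458 mol × 18.016 g/mol = 31.453 g.
This is the theoretical yield. Percent yield = 18.74 g / 31.453 g × 100% = 59.581%.

59.58 %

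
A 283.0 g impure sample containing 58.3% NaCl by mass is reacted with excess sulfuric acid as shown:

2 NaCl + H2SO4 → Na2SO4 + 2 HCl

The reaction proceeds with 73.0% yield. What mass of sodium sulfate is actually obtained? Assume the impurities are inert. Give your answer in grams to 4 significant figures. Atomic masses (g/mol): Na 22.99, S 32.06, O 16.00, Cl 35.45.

Pure NaCl available = 283.0 g × 0.583 = 164.99 g.
M(NaCl) = 22.99 + 35.45 = 58.44 g/mol.
M(Na2SO4) = 2(22.99) + 32.06 + 4(16.00) = 142.04 g/mol.
n(NaCl) = 164.99 g / 58.44 g/mol = 2.8232 mol.
From the equation the NaCl:Na2SO4 mole ratio is 2:1, so n(Na2SO4) = 2.8232 × 1/2 = 1.4116 mol.
Mass of Na2SO4 = 1.4116 mol × 142.04 g/mol = 200.51 g.
Actual mass collected = 200.51 g × 0.730 = 146.37 g.

146.4 g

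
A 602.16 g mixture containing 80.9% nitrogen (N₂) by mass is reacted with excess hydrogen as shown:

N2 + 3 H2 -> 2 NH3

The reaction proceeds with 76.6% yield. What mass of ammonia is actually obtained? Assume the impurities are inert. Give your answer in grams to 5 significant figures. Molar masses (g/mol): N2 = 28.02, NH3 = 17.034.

Pure N2 available = 602.16 g × 0.809 = 487.147 g.
n(N2) = 487.147 g / 28.02 g/mol = 17.3857 mol.
From the equation the N2:NH3 mole ratio is 1:2, so n(NH3) = 17.3857 × 2/1 = 34.7714 mol.
Mass of NH3 = 34.7714 mol × 17.034 g/mol = 592.296 g.
Actual mass collected = 592.296 g × 0.766 = 453.699 g.

453.70 g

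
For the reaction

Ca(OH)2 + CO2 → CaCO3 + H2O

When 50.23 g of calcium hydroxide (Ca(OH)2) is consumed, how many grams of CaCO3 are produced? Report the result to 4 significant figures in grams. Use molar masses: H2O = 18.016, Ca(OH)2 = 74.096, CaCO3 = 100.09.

67.85 g

n(Ca(OH)2) = 50.230 g / 74.096 g/mol = 0.67790 mol.
From the equation the Ca(OH)2:CaCO3 mole ratio is 1:1, so n(CaCO3) = 0.67790 × 1/1 = 0.67790 mol.
Mass of CaCO3 = 0.67790 mol × 100.09 g/mol = 67.851 g.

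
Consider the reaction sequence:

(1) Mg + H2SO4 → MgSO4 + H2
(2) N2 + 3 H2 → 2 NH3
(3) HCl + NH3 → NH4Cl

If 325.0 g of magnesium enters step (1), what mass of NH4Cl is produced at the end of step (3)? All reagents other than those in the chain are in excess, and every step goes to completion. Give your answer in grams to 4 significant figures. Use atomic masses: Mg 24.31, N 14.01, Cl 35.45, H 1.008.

476.8 g

M(Mg) = 24.31 g/mol.
M(NH4Cl) = 14.01 + 4(1.008) + 35.45 = 53.492 g/mol.
n(Mg) = 325.0 / 24.31 = 13.369 mol.
Reaction (1): Mg→H2 ratio 1:1 ⇒ n(H2) = 13.369 mol.
Reaction (2): H2→NH3 ratio 3:2 ⇒ n(NH3) = 8.9127 mol.
Reaction (3): NH3→NH4Cl ratio 1:1 ⇒ n(NH4Cl) = 8.9127 mol.
Mass of NH4Cl = 8.9127 × 53.492 = 476.76 g.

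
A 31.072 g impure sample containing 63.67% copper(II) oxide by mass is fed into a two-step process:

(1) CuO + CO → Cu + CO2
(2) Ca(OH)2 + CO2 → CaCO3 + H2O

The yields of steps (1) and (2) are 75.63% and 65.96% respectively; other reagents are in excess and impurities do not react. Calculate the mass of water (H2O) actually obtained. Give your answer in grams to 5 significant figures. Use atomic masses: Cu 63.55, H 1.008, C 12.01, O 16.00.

2.2351 g

Pure CuO = 31.072 × 0.6367 = 19.7835 g.
M(CuO) = 63.55 + 16.00 = 79.55 g/mol.
M(H2O) = 2(1.008) + 16.00 = 18.016 g/mol.
n(CuO) = 19.7835 / 79.55 = 0.248693 mol.
Step 1 (CuO:CO2 = 1:1): theoretical n(CO2) = 0.248693 mol; at 75.63% yield, n(CO2) = 0.188087 mol.
Step 2 (CO2:H2O = 1:1): theoretical n(H2O) = 0.188087 mol, so theoretical mass = 0.188087 × 18.016 = 3.38857 g.
At 65.96% yield, actual mass of H2O = 3.38857 × 0.6596 = 2.23510 g.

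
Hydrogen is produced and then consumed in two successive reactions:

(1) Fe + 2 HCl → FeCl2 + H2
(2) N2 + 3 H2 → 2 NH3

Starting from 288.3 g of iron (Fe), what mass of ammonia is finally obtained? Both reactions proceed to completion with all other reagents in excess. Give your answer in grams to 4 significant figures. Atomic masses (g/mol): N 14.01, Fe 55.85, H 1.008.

M(Fe) = 55.85 g/mol.
M(NH3) = 14.01 + 3(1.008) = 17.034 g/mol.
n(Fe) = 288.30 / 55.85 = 5.1620 mol.
Step 1 gives a 1:1 ratio of Fe to H2, so n(H2) = 5.1620 mol.
In step 2 the H2:NH3 ratio is 3:2, so n(NH3) = 3.4414 mol.
Mass of NH3 = 3.4414 × 17.034 = 58.620 g.

58.62 g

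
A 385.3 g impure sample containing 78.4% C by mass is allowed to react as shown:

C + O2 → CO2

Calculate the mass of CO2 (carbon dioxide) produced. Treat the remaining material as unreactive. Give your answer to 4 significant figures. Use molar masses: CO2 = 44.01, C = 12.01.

Mass of pure C = 385.3 g × 0.784 = 302.08 g.
n(C) = 302.08 g / 12.01 g/mol = 25.152 mol.
From the equation the C:CO2 mole ratio is 1:1, so n(CO2) = 25.152 × 1/1 = 25.152 mol.
Mass of CO2 = 25.152 mol × 44.01 g/mol = 1106.9 g.

1107 g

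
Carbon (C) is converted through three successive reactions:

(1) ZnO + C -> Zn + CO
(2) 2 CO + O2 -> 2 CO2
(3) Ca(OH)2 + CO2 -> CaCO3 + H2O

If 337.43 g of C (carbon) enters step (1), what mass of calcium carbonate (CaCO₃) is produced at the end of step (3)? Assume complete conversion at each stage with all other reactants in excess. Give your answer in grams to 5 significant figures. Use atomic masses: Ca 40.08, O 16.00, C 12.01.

2812.1 g

M(C) = 12.01 g/mol.
M(CaCO3) = 40.08 + 12.01 + 3(16.00) = 100.09 g/mol.
n(C) = 337.43 / 12.01 = 28.0958 mol.
Reaction (1): C→CO ratio 1:1 ⇒ n(CO) = 28.0958 mol.
Reaction (2): CO→CO2 ratio 2:2 ⇒ n(CO2) = 28.0958 mol.
Reaction (3): CO2→CaCO3 ratio 1:1 ⇒ n(CaCO3) = 28.0958 mol.
Mass of CaCO3 = 28.0958 × 100.09 = 2812.10 g.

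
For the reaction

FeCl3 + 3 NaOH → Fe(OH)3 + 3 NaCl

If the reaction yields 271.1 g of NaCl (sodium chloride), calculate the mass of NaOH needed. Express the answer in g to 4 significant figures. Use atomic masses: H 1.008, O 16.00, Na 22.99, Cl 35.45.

M(NaCl) = 22.99 + 35.45 = 58.44 g/mol.
M(NaOH) = 22.99 + 16.00 + 1.008 = 39.998 g/mol.
n(NaCl) = 271.10 g / 58.44 g/mol = 4.6389 mol.
From the equation the NaCl:NaOH mole ratio is 3:3, so n(NaOH) = 4.6389 × 3/3 = 4.6389 mol.
Mass of NaOH = 4.6389 mol × 39.998 g/mol = 185.55 g.

185.5 g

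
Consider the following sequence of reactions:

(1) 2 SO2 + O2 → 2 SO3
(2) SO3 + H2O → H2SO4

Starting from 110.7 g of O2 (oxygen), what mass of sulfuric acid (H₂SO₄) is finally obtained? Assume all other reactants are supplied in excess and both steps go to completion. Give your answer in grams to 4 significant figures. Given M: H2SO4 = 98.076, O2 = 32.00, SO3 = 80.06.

n(O2) = 110.70 / 32.00 = 3.4594 mol.
Step 1 gives a 1:2 ratio of O2 to SO3, so n(SO3) = 6.9188 mol.
In step 2 the SO3:H2SO4 ratio is 1:1, so n(H2SO4) = 6.9188 mol.
Mass of H2SO4 = 6.9188 × 98.076 = 678.56 g.

678.6 g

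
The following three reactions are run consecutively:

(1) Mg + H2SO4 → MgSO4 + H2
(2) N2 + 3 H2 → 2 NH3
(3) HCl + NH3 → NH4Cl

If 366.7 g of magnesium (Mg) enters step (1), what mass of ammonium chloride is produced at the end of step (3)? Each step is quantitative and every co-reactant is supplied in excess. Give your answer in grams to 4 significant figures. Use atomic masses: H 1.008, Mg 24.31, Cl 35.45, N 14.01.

537.9 g

M(Mg) = 24.31 g/mol.
M(NH4Cl) = 14.01 + 4(1.008) + 35.45 = 53.492 g/mol.
n(Mg) = 366.7 / 24.31 = 15.084 mol.
Reaction (1): Mg→H2 ratio 1:1 ⇒ n(H2) = 15.084 mol.
Reaction (2): H2→NH3 ratio 3:2 ⇒ n(NH3) = 10.056 mol.
Reaction (3): NH3→NH4Cl ratio 1:1 ⇒ n(NH4Cl) = 10.056 mol.
Mass of NH4Cl = 10.056 × 53.492 = 537.93 g.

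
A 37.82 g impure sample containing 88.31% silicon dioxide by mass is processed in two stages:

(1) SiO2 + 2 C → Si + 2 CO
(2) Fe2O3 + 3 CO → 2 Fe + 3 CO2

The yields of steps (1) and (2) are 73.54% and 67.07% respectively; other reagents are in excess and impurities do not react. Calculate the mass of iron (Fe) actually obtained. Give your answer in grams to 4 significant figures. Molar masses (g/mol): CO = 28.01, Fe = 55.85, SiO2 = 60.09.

Pure SiO2 = 37.82 × 0.8831 = 33.399 g.
n(SiO2) = 33.399 / 60.09 = 0.55581 mol.
Step 1 (SiO2:CO = 1:2): theoretical n(CO) = 1.1116 mol; at 73.54% yield, n(CO) = 0.81749 mol.
Step 2 (CO:Fe = 3:2): theoretical n(Fe) = 0.54499 mol, so theoretical mass = 0.54499 × 55.85 = 30.438 g.
At 67.07% yield, actual mass of Fe = 30.438 × 0.6707 = 20.415 g.

20.41 g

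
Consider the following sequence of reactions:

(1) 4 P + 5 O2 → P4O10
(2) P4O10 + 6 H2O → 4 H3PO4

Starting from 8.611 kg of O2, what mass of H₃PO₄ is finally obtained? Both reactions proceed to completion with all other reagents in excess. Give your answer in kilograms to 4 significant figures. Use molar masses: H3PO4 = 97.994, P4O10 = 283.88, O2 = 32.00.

21.10 kg

8.611 kg = 8611.0 g.
n(O2) = 8611.0 / 32.00 = 269.09 mol.
Step 1 gives a 5:1 ratio of O2 to P4O10, so n(P4O10) = 53.819 mol.
In step 2 the P4O10:H3PO4 ratio is 1:4, so n(H3PO4) = 215.28 mol.
Mass of H3PO4 = 215.28 × 97.994 = 21096 g = 21.10 kg.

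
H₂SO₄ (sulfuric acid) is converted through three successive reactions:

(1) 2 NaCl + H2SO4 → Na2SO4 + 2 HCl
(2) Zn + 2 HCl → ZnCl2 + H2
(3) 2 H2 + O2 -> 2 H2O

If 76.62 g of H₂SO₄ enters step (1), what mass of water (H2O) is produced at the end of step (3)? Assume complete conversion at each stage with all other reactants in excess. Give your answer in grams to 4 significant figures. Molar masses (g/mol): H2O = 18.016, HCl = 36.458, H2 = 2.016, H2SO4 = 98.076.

14.07 g

n(H2SO4) = 76.62 / 98.076 = 0.78123 mol.
Reaction (1): H2SO4→HCl ratio 1:2 ⇒ n(HCl) = 1.5625 mol.
Reaction (2): HCl→H2 ratio 2:1 ⇒ n(H2) = 0.78123 mol.
Reaction (3): H2→H2O ratio 2:2 ⇒ n(H2O) = 0.78123 mol.
Mass of H2O = 0.78123 × 18.016 = 14.075 g.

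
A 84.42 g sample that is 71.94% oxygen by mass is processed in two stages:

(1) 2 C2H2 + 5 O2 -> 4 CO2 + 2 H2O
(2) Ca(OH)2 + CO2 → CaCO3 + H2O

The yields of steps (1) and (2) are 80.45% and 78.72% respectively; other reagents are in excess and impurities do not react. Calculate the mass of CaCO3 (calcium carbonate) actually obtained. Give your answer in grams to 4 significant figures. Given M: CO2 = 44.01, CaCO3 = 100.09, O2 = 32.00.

96.24 g

Pure O2 = 84.42 × 0.7194 = 60.732 g.
n(O2) = 60.732 / 32.00 = 1.8979 mol.
Step 1 (O2:CO2 = 5:4): theoretical n(CO2) = 1.5183 mol; at 80.45% yield, n(CO2) = 1.2215 mol.
Step 2 (CO2:CaCO3 = 1:1): theoretical n(CaCO3) = 1.2215 mol, so theoretical mass = 1.2215 × 100.09 = 122.26 g.
At 78.72% yield, actual mass of CaCO3 = 122.26 × 0.7872 = 96.240 g.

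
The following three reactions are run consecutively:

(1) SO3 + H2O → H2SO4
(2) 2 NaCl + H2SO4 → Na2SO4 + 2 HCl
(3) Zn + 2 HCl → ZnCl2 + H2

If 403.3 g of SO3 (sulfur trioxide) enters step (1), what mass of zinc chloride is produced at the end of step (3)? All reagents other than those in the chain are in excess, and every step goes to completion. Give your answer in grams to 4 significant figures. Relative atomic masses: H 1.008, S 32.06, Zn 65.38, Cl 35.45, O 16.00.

M(SO3) = 32.06 + 3(16.00) = 80.06 g/mol.
M(ZnCl2) = 65.38 + 2(35.45) = 136.28 g/mol.
n(SO3) = 403.3 / 80.06 = 5.0375 mol.
Reaction (1): SO3→H2SO4 ratio 1:1 ⇒ n(H2SO4) = 5.0375 mol.
Reaction (2): H2SO4→HCl ratio 1:2 ⇒ n(HCl) = 10.075 mol.
Reaction (3): HCl→ZnCl2 ratio 2:1 ⇒ n(ZnCl2) = 5.0375 mol.
Mass of ZnCl2 = 5.0375 × 136.28 = 686.51 g.

686.5 g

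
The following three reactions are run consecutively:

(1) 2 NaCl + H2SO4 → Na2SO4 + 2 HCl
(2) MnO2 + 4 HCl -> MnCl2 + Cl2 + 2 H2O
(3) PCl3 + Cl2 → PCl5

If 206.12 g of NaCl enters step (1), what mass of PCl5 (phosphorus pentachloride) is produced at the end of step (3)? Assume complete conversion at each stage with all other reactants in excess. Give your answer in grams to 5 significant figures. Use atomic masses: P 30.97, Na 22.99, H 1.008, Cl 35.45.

M(NaCl) = 22.99 + 35.45 = 58.44 g/mol.
M(PCl5) = 30.97 + 5(35.45) = 208.22 g/mol.
n(NaCl) = 206.12 / 58.44 = 3.52704 mol.
Reaction (1): NaCl→HCl ratio 2:2 ⇒ n(HCl) = 3.52704 mol.
Reaction (2): HCl→Cl2 ratio 4:1 ⇒ n(Cl2) = 0.881759 mol.
Reaction (3): Cl2→PCl5 ratio 1:1 ⇒ n(PCl5) = 0.881759 mol.
Mass of PCl5 = 0.881759 × 208.22 = 183.600 g.

183.60 g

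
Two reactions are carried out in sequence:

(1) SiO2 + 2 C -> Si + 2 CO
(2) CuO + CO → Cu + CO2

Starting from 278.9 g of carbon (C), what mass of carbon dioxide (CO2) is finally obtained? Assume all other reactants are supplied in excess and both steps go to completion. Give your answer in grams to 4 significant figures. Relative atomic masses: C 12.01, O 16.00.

1022 g

M(C) = 12.01 g/mol.
M(CO2) = 12.01 + 2(16.00) = 44.01 g/mol.
n(C) = 278.90 / 12.01 = 23.222 mol.
Step 1 gives a 2:2 ratio of C to CO, so n(CO) = 23.222 mol.
In step 2 the CO:CO2 ratio is 1:1, so n(CO2) = 23.222 mol.
Mass of CO2 = 23.222 × 44.01 = 1022.0 g.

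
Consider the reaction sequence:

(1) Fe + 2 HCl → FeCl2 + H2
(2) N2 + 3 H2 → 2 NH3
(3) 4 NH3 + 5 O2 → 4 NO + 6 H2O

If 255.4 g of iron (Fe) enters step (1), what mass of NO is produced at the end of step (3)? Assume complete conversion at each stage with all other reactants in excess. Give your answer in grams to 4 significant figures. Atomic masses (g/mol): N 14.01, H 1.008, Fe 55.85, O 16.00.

91.49 g

M(Fe) = 55.85 g/mol.
M(NO) = 14.01 + 16.00 = 30.01 g/mol.
n(Fe) = 255.4 / 55.85 = 4.5730 mol.
Reaction (1): Fe→H2 ratio 1:1 ⇒ n(H2) = 4.5730 mol.
Reaction (2): H2→NH3 ratio 3:2 ⇒ n(NH3) = 3.0486 mol.
Reaction (3): NH3→NO ratio 4:4 ⇒ n(NO) = 3.0486 mol.
Mass of NO = 3.0486 × 30.01 = 91.490 g.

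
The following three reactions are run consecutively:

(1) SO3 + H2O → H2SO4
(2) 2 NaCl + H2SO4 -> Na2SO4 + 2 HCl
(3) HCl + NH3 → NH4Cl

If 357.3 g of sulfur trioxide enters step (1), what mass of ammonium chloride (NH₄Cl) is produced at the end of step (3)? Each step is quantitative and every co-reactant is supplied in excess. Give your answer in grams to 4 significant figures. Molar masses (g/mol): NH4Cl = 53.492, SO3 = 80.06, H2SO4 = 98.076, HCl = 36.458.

477.5 g

n(SO3) = 357.3 / 80.06 = 4.4629 mol.
Reaction (1): SO3→H2SO4 ratio 1:1 ⇒ n(H2SO4) = 4.4629 mol.
Reaction (2): H2SO4→HCl ratio 1:2 ⇒ n(HCl) = 8.9258 mol.
Reaction (3): HCl→NH4Cl ratio 1:1 ⇒ n(NH4Cl) = 8.9258 mol.
Mass of NH4Cl = 8.9258 × 53.492 = 477.46 g.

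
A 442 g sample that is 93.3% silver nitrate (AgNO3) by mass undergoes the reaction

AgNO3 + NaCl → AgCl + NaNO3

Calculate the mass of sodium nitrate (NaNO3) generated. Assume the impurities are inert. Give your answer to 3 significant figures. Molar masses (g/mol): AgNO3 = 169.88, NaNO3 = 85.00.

Mass of pure AgNO3 = 442 g × 0.933 = 412.4 g.
n(AgNO3) = 412.4 g / 169.88 g/mol = 2.428 mol.
From the equation the AgNO3:NaNO3 mole ratio is 1:1, so n(NaNO3) = 2.428 × 1/1 = 2.428 mol.
Mass of NaNO3 = 2.428 mol × 85.00 g/mol = 206.3 g.

206 g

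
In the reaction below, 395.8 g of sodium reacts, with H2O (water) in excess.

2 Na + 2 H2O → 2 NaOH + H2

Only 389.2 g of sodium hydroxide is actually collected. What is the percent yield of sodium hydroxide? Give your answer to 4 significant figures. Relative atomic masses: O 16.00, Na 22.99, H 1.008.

56.52 %

M(Na) = 22.99 g/mol.
M(NaOH) = 22.99 + 16.00 + 1.008 = 39.998 g/mol.
n(Na) = 395.80 g / 22.99 g/mol = 17.216 mol.
From the equation the Na:NaOH mole ratio is 2:2, so n(NaOH) = 17.216 × 2/2 = 17.216 mol.
Mass of NaOH = 17.216 mol × 39.998 g/mol = 688.61 g.
This is the theoretical yield. Percent yield = 389.2 g / 688.61 g × 100% = 56.519%.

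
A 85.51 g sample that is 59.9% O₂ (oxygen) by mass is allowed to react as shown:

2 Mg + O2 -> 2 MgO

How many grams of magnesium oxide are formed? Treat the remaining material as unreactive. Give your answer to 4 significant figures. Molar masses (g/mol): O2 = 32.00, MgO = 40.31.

Mass of pure O2 = 85.51 g × 0.599 = 51.220 g.
n(O2) = 51.220 g / 32.00 g/mol = 1.6006 mol.
From the equation the O2:MgO mole ratio is 1:2, so n(MgO) = 1.6006 × 2/1 = 3.2013 mol.
Mass of MgO = 3.2013 mol × 40.31 g/mol = 129.04 g.

129.0 g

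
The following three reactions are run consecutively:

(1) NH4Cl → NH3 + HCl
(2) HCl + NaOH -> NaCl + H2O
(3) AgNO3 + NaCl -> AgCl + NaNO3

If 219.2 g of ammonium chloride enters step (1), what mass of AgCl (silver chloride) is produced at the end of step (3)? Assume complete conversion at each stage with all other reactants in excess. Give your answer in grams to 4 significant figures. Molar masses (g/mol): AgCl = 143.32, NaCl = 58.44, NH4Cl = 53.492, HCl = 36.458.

587.3 g

n(NH4Cl) = 219.2 / 53.492 = 4.0978 mol.
Reaction (1): NH4Cl→HCl ratio 1:1 ⇒ n(HCl) = 4.0978 mol.
Reaction (2): HCl→NaCl ratio 1:1 ⇒ n(NaCl) = 4.0978 mol.
Reaction (3): NaCl→AgCl ratio 1:1 ⇒ n(AgCl) = 4.0978 mol.
Mass of AgCl = 4.0978 × 143.32 = 587.30 g.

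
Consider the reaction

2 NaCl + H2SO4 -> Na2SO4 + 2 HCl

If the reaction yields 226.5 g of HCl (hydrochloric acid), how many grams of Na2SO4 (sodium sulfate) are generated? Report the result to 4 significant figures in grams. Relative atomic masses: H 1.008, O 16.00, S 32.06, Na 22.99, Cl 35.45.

M(HCl) = 1.008 + 35.45 = 36.458 g/mol.
M(Na2SO4) = 2(22.99) + 32.06 + 4(16.00) = 142.04 g/mol.
n(HCl) = 226.50 g / 36.458 g/mol = 6.2126 mol.
From the equation the HCl:Na2SO4 mole ratio is 2:1, so n(Na2SO4) = 6.2126 × 1/2 = 3.1063 mol.
Mass of Na2SO4 = 3.1063 mol × 142.04 g/mol = 441.22 g.

441.2 g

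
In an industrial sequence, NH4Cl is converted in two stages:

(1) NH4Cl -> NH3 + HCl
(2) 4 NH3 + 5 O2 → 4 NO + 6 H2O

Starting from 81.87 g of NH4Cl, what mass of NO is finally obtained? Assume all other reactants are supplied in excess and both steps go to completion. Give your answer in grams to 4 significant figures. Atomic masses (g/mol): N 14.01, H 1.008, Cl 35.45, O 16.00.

M(NH4Cl) = 14.01 + 4(1.008) + 35.45 = 53.492 g/mol.
M(NO) = 14.01 + 16.00 = 30.01 g/mol.
n(NH4Cl) = 81.870 / 53.492 = 1.5305 mol.
Step 1 gives a 1:1 ratio of NH4Cl to NH3, so n(NH3) = 1.5305 mol.
In step 2 the NH3:NO ratio is 4:4, so n(NO) = 1.5305 mol.
Mass of NO = 1.5305 × 30.01 = 45.931 g.

45.93 g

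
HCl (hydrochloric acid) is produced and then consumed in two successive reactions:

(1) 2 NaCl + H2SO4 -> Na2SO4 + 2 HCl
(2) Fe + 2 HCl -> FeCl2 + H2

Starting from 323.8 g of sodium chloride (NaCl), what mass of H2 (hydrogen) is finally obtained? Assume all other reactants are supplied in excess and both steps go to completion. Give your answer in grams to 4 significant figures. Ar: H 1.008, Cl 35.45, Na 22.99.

M(NaCl) = 22.99 + 35.45 = 58.44 g/mol.
M(H2) = 2(1.008) = 2.016 g/mol.
n(NaCl) = 323.80 / 58.44 = 5.5407 mol.
Step 1 gives a 2:2 ratio of NaCl to HCl, so n(HCl) = 5.5407 mol.
In step 2 the HCl:H2 ratio is 2:1, so n(H2) = 2.7704 mol.
Mass of H2 = 2.7704 × 2.016 = 5.5851 g.

5.585 g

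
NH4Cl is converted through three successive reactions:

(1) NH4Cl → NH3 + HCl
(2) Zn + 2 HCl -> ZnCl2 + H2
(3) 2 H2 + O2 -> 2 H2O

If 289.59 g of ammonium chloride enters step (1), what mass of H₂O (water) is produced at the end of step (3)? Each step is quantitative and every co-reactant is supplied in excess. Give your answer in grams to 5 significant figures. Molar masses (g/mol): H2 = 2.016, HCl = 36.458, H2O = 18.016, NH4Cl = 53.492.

48.767 g

n(NH4Cl) = 289.59 / 53.492 = 5.41371 mol.
Reaction (1): NH4Cl→HCl ratio 1:1 ⇒ n(HCl) = 5.41371 mol.
Reaction (2): HCl→H2 ratio 2:1 ⇒ n(H2) = 2.70685 mol.
Reaction (3): H2→H2O ratio 2:2 ⇒ n(H2O) = 2.70685 mol.
Mass of H2O = 2.70685 × 18.016 = 48.7667 g.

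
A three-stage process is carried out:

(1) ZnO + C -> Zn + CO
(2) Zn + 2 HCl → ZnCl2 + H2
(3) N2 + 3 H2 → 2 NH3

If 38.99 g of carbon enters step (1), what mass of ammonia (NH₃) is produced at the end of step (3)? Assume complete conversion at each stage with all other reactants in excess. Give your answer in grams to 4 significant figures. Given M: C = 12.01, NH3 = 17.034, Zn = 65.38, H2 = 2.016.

36.87 g

n(C) = 38.99 / 12.01 = 3.2465 mol.
Reaction (1): C→Zn ratio 1:1 ⇒ n(Zn) = 3.2465 mol.
Reaction (2): Zn→H2 ratio 1:1 ⇒ n(H2) = 3.2465 mol.
Reaction (3): H2→NH3 ratio 3:2 ⇒ n(NH3) = 2.1643 mol.
Mass of NH3 = 2.1643 × 17.034 = 36.867 g.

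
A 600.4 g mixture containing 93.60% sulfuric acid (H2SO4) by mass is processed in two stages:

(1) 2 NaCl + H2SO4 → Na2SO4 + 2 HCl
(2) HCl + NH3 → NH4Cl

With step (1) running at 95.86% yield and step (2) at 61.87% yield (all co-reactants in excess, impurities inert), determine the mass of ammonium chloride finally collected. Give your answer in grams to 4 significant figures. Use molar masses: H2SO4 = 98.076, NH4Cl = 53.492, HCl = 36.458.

Pure H2SO4 = 600.4 × 0.9360 = 561.97 g.
n(H2SO4) = 561.97 / 98.076 = 5.7300 mol.
Step 1 (H2SO4:HCl = 1:2): theoretical n(HCl) = 11.460 mol; at 95.86% yield, n(HCl) = 10.986 mol.
Step 2 (HCl:NH4Cl = 1:1): theoretical n(NH4Cl) = 10.986 mol, so theoretical mass = 10.986 × 53.492 = 587.64 g.
At 61.87% yield, actual mass of NH4Cl = 587.64 × 0.6187 = 363.57 g.

363.6 g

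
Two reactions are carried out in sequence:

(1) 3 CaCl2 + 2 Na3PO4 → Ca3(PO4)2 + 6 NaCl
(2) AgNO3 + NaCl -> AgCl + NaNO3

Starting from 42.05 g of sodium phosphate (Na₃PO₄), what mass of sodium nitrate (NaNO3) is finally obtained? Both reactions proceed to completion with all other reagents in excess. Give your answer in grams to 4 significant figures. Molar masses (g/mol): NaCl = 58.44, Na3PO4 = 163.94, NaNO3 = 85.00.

n(Na3PO4) = 42.050 / 163.94 = 0.25650 mol.
Step 1 gives a 2:6 ratio of Na3PO4 to NaCl, so n(NaCl) = 0.76949 mol.
In step 2 the NaCl:NaNO3 ratio is 1:1, so n(NaNO3) = 0.76949 mol.
Mass of NaNO3 = 0.76949 × 85.00 = 65.407 g.

65.41 g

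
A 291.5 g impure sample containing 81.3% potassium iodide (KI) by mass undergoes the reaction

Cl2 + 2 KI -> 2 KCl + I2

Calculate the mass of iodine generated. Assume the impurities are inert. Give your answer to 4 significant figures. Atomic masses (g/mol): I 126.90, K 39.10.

181.2 g

Mass of pure KI = 291.5 g × 0.813 = 236.99 g.
M(KI) = 39.10 + 126.90 = 166.00 g/mol.
M(I2) = 2(126.90) = 253.80 g/mol.
n(KI) = 236.99 g / 166.00 g/mol = 1.4276 mol.
From the equation the KI:I2 mole ratio is 2:1, so n(I2) = 1.4276 × 1/2 = 0.71382 mol.
Mass of I2 = 0.71382 mol × 253.80 g/mol = 181.17 g.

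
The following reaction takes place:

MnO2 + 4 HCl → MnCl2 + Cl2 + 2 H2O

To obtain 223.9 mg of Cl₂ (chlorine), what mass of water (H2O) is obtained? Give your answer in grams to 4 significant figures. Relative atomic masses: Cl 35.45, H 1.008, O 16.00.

M(Cl2) = 2(35.45) = 70.90 g/mol.
M(H2O) = 2(1.008) + 16.00 = 18.016 g/mol.
Convert: 223.9 mg = 0.22390 g.
n(Cl2) = 0.22390 g / 70.90 g/mol = 0.0031580 mol.
From the equation the Cl2:H2O mole ratio is 1:2, so n(H2O) = 0.0031580 × 2/1 = 0.0063159 mol.
Mass of H2O = 0.0063159 mol × 18.016 g/mol = 0.11379 g.

0.1138 g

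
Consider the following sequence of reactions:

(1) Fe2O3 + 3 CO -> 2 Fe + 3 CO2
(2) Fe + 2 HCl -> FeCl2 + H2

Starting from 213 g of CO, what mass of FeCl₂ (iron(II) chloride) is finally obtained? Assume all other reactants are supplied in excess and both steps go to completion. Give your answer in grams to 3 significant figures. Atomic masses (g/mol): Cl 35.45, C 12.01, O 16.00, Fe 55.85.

M(CO) = 12.01 + 16.00 = 28.01 g/mol.
M(FeCl2) = 55.85 + 2(35.45) = 126.75 g/mol.
n(CO) = 213.0 / 28.01 = 7.604 mol.
Step 1 gives a 3:2 ratio of CO to Fe, so n(Fe) = 5.070 mol.
In step 2 the Fe:FeCl2 ratio is 1:1, so n(FeCl2) = 5.070 mol.
Mass of FeCl2 = 5.070 × 126.75 = 642.6 g.

643 g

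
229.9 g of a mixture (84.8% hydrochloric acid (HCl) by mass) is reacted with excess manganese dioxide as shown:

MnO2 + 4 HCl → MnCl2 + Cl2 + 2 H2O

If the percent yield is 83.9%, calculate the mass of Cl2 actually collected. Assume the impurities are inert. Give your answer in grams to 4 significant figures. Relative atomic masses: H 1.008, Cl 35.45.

Pure HCl available = 229.9 g × 0.848 = 194.96 g.
M(HCl) = 1.008 + 35.45 = 36.458 g/mol.
M(Cl2) = 2(35.45) = 70.90 g/mol.
n(HCl) = 194.96 g / 36.458 g/mol = 5.3474 mol.
From the equation the HCl:Cl2 mole ratio is 4:1, so n(Cl2) = 5.3474 × 1/4 = 1.3368 mol.
Mass of Cl2 = 1.3368 mol × 70.90 g/mol = 94.783 g.
Actual mass collected = 94.783 g × 0.839 = 79.523 g.

79.52 g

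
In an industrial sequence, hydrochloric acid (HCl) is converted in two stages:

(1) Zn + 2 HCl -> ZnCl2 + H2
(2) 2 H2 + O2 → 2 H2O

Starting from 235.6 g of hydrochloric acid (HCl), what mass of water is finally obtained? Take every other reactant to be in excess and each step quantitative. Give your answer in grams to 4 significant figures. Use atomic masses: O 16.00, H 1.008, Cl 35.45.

M(HCl) = 1.008 + 35.45 = 36.458 g/mol.
M(H2O) = 2(1.008) + 16.00 = 18.016 g/mol.
n(HCl) = 235.60 / 36.458 = 6.4622 mol.
Step 1 gives a 2:1 ratio of HCl to H2, so n(H2) = 3.2311 mol.
In step 2 the H2:H2O ratio is 2:2, so n(H2O) = 3.2311 mol.
Mass of H2O = 3.2311 × 18.016 = 58.212 g.

58.21 g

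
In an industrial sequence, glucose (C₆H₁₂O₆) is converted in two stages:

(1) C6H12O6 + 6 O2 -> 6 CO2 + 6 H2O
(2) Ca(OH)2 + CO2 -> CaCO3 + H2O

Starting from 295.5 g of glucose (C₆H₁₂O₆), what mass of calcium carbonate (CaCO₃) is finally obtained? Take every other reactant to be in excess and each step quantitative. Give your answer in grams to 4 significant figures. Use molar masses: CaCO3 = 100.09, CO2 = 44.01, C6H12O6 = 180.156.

985.0 g

n(C6H12O6) = 295.50 / 180.156 = 1.6402 mol.
Step 1 gives a 1:6 ratio of C6H12O6 to CO2, so n(CO2) = 9.8415 mol.
In step 2 the CO2:CaCO3 ratio is 1:1, so n(CaCO3) = 9.8415 mol.
Mass of CaCO3 = 9.8415 × 100.09 = 985.03 g.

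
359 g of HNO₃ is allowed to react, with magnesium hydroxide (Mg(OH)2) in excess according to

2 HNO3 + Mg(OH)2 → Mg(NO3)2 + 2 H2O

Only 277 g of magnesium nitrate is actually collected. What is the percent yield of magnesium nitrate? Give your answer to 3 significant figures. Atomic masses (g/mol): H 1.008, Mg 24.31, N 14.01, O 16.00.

65.6 %

M(HNO3) = 1.008 + 14.01 + 3(16.00) = 63.018 g/mol.
M(Mg(NO3)2) = 24.31 + 2(14.01) + 6(16.00) = 148.33 g/mol.
n(HNO3) = 359.0 g / 63.018 g/mol = 5.697 mol.
From the equation the HNO3:Mg(NO3)2 mole ratio is 2:1, so n(Mg(NO3)2) = 5.697 × 1/2 = 2.848 mol.
Mass of Mg(NO3)2 = 2.848 mol × 148.33 g/mol = 422.5 g.
This is the theoretical yield. Percent yield = 277 g / 422.5 g × 100% = 65.56%.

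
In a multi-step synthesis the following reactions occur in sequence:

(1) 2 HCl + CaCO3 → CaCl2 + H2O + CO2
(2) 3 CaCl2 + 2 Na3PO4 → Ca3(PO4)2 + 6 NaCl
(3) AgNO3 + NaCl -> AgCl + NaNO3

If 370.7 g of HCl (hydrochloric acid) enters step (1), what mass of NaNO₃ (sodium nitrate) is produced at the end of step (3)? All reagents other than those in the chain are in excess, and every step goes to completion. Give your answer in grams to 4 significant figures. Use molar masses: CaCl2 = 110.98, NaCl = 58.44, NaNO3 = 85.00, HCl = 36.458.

864.3 g

n(HCl) = 370.7 / 36.458 = 10.168 mol.
Reaction (1): HCl→CaCl2 ratio 2:1 ⇒ n(CaCl2) = 5.0839 mol.
Reaction (2): CaCl2→NaCl ratio 3:6 ⇒ n(NaCl) = 10.168 mol.
Reaction (3): NaCl→NaNO3 ratio 1:1 ⇒ n(NaNO3) = 10.168 mol.
Mass of NaNO3 = 10.168 × 85.00 = 864.27 g.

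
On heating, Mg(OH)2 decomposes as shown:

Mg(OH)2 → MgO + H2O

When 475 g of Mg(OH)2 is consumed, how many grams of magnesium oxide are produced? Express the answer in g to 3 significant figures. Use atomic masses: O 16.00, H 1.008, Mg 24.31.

M(Mg(OH)2) = 24.31 + 2(16.00) + 2(1.008) = 58.326 g/mol.
M(MgO) = 24.31 + 16.00 = 40.31 g/mol.
n(Mg(OH)2) = 475.0 g / 58.326 g/mol = 8.144 mol.
From the equation the Mg(OH)2:MgO mole ratio is 1:1, so n(MgO) = 8.144 × 1/1 = 8.144 mol.
Mass of MgO = 8.144 mol × 40.31 g/mol = 328.3 g.

328 g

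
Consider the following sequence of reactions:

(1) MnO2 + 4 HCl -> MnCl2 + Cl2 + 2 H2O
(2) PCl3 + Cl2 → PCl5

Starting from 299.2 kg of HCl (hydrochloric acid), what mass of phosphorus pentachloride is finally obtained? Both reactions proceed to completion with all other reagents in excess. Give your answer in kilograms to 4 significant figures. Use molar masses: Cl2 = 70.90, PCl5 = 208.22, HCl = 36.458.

427.2 kg

299.2 kg = 299200 g.
n(HCl) = 299200 / 36.458 = 8206.7 mol.
Step 1 gives a 4:1 ratio of HCl to Cl2, so n(Cl2) = 2051.7 mol.
In step 2 the Cl2:PCl5 ratio is 1:1, so n(PCl5) = 2051.7 mol.
Mass of PCl5 = 2051.7 × 208.22 = 427200 g = 427.2 kg.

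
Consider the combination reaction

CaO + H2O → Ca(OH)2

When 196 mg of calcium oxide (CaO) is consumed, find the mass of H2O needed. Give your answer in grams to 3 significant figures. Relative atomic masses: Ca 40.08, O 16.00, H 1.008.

0.0630 g

M(CaO) = 40.08 + 16.00 = 56.08 g/mol.
M(H2O) = 2(1.008) + 16.00 = 18.016 g/mol.
Convert: 196 mg = 0.1960 g.
n(CaO) = 0.1960 g / 56.08 g/mol = 0.003495 mol.
From the equation the CaO:H2O mole ratio is 1:1, so n(H2O) = 0.003495 × 1/1 = 0.003495 mol.
Mass of H2O = 0.003495 mol × 18.016 g/mol = 0.06297 g.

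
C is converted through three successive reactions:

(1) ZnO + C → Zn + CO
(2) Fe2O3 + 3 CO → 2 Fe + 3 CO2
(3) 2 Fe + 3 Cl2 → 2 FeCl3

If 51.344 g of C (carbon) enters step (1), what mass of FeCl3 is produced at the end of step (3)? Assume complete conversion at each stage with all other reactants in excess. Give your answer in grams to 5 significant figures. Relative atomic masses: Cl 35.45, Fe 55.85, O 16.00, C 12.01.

462.28 g

M(C) = 12.01 g/mol.
M(FeCl3) = 55.85 + 3(35.45) = 162.20 g/mol.
n(C) = 51.344 / 12.01 = 4.27510 mol.
Reaction (1): C→CO ratio 1:1 ⇒ n(CO) = 4.27510 mol.
Reaction (2): CO→Fe ratio 3:2 ⇒ n(Fe) = 2.85007 mol.
Reaction (3): Fe→FeCl3 ratio 2:2 ⇒ n(FeCl3) = 2.85007 mol.
Mass of FeCl3 = 2.85007 × 162.20 = 462.281 g.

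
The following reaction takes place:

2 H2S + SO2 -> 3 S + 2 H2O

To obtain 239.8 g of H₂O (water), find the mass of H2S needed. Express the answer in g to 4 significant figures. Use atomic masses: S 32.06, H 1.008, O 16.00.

M(H2O) = 2(1.008) + 16.00 = 18.016 g/mol.
M(H2S) = 2(1.008) + 32.06 = 34.076 g/mol.
n(H2O) = 239.80 g / 18.016 g/mol = 13.310 mol.
From the equation the H2O:H2S mole ratio is 2:2, so n(H2S) = 13.310 × 2/2 = 13.310 mol.
Mass of H2S = 13.310 mol × 34.076 g/mol = 453.56 g.

453.6 g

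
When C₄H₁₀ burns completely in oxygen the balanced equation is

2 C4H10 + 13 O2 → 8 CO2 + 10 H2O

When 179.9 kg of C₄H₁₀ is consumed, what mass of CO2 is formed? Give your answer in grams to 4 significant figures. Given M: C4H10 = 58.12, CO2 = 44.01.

544900 g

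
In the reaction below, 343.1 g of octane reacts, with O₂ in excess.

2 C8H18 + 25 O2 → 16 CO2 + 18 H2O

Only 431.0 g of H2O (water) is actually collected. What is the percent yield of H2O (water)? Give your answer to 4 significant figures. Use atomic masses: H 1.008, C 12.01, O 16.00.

M(C8H18) = 8(12.01) + 18(1.008) = 114.224 g/mol.
M(H2O) = 2(1.008) + 16.00 = 18.016 g/mol.
n(C8H18) = 343.10 g / 114.224 g/mol = 3.0037 mol.
From the equation the C8H18:H2O mole ratio is 2:18, so n(H2O) = 3.0037 × 18/2 = 27.034 mol.
Mass of H2O = 27.034 mol × 18.016 g/mol = 487.04 g.
This is the theoretical yield. Percent yield = 431.0 g / 487.04 g × 100% = 88.494%.

88.49 %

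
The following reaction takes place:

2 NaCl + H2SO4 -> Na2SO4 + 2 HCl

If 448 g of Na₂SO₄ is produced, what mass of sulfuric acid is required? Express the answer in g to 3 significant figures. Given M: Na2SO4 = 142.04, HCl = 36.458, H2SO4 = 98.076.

309 g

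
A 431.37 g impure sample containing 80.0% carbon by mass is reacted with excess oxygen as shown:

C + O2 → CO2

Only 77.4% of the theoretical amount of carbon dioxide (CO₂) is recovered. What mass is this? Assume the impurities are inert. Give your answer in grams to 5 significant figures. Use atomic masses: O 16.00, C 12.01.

978.79 g

Pure C available = 431.37 g × 0.800 = 345.096 g.
M(C) = 12.01 g/mol.
M(CO2) = 12.01 + 2(16.00) = 44.01 g/mol.
n(C) = 345.096 g / 12.01 g/mol = 28.7341 mol.
From the equation the C:CO2 mole ratio is 1:1, so n(CO2) = 28.7341 × 1/1 = 28.7341 mol.
Mass of CO2 = 28.7341 mol × 44.01 g/mol = 1264.59 g.
Actual mass collected = 1264.59 g × 0.774 = 978.789 g.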